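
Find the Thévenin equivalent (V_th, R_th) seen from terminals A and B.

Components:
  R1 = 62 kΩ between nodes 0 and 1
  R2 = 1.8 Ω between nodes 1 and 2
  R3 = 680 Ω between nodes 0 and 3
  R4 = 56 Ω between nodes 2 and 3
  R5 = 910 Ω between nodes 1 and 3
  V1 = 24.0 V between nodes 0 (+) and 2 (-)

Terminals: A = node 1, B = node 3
Step 1 — V_th is the open-circuit voltage V_A - V_B (nothing connected across the terminals).
Nodal analysis, taking node 2 as the 0 V reference.
Source V1 fixes V_0 = 24 V.
KCL at each unknown node (sum of currents leaving = 0; resistances in Ω):
  Node 1: (V_1 - 24)/62000 + (V_1 - 0)/1.8 + (V_1 - V_3)/910 = 0
  Node 3: (V_3 - 24)/680 + (V_3 - 0)/56 + (V_3 - V_1)/910 = 0
Collecting terms (coefficients in siemens):
  0.5567·V_1 - 0.001099·V_3 = 0.0003871
  0.02043·V_3 - 0.001099·V_1 = 0.03529
Determinant D = (0.5567)(0.02043) - (-0.001099)(-0.001099) = 0.01137
V_1 = [(0.0003871)(0.02043) - (-0.001099)(0.03529)]/D = 0.004107 V
V_3 = [(0.5567)(0.03529) - (0.0003871)(-0.001099)]/D = 1.728 V
V_th = V_1 - V_3 = 0.004107 - 1.728 = -1.724 V
Step 2 — R_th: zero the source — replace V1 by a short circuit (node 2 merges into node 0) — and find the resistance seen between A (node 1) and B (node 3).
Reduce the network between node 1 (A) and node 3 (B) by series/parallel combination:
  Rp1 = R1 ‖ R2 (parallel, both between nodes 0 and 1) = 1/(1/62000 + 1/1.8) = 1.8 Ω
  Rp2 = R3 ‖ R4 (parallel, both between nodes 0 and 3) = 1/(1/680 + 1/56) = 51.74 Ω
  Rs1 = Rp1 + Rp2 (series, joined only at node 0) = 1.8 + 51.74 = 53.54 Ω
  Rp3 = R5 ‖ Rs1 (parallel, both between nodes 1 and 3) = 1/(1/910 + 1/53.54) = 50.56 Ω
R_th = 50.56 Ω

Final answer: V_th = -1.724 V, R_th = 50.56 Ω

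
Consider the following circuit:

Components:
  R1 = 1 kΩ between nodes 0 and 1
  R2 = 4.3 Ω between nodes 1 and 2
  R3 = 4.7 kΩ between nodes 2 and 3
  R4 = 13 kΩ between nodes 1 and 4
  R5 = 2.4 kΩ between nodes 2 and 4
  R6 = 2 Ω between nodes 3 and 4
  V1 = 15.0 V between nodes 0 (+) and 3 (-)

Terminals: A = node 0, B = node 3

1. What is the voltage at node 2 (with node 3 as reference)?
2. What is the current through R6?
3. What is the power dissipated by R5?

Nodal analysis, taking node 3 as the 0 V reference.
Source V1 fixes V_0 = 15 V.
KCL at each unknown node (sum of currents leaving = 0; resistances in Ω):
  Node 1: (V_1 - 15)/1000 + (V_1 - V_2)/4.3 + (V_1 - V_4)/13000 = 0
  Node 2: (V_2 - V_1)/4.3 + (V_2 - 0)/4700 + (V_2 - V_4)/2400 = 0
  Node 4: (V_4 - V_1)/13000 + (V_4 - V_2)/2400 + (V_4 - 0)/2 = 0
Collecting terms (coefficients in siemens):
  0.2336·V_1 - 0.2326·V_2 - 0.00007692·V_4 = 0.015
  0.2332·V_2 - 0.2326·V_1 - 0.0004167·V_4 = 0
  0.5005·V_4 - 0.00007692·V_1 - 0.0004167·V_2 = 0
Solving these 3 simultaneous equations (Gaussian elimination) gives:
  V_1 = 8.802 V, V_2 = 8.778 V, V_4 = 0.008661 V
Part 1:
  Read off the nodal solution: V_2 = 8.778 V
Part 2:
  I_R6 = (V_3 - V_4)/R6 = (0 - 0.008661)/2 = -0.00433 A
  Magnitude: I_R6 = 0.00433 A
Part 3:
  I_R5 = (V_2 - V_4)/R5 = (8.778 - 0.008661)/2400 = 0.003654 A
  P_R5 = I_R5² × R5 = (0.003654)² × 2400 = 0.03204 W

Final answers:
1. V_2 = 8.778 V
2. I_R6 = 0.00433 A
3. P_R5 = 0.03204 W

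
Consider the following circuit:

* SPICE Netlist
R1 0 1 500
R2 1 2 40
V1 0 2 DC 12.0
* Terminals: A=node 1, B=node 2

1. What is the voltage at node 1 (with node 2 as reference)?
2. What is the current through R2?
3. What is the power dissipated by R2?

Nodal analysis, taking node 2 as the 0 V reference.
Source V1 fixes V_0 = 12 V.
KCL at each unknown node (sum of currents leaving = 0; resistances in Ω):
  Node 1: (V_1 - 12)/500 + (V_1 - 0)/40 = 0
Collecting terms: 0.027 × V_1 = 0.024  =>  V_1 = 0.8889 V
Part 1:
  Read off the nodal solution: V_1 = 0.8889 V
Part 2:
  I_R2 = (V_1 - V_2)/R2 = (0.8889 - 0)/40 = 0.02222 A
  Magnitude: I_R2 = 0.02222 A
Part 3:
  I_R2 = (V_1 - V_2)/R2 = (0.8889 - 0)/40 = 0.02222 A
  P_R2 = I_R2² × R2 = (0.02222)² × 40 = 0.01975 W

Final answers:
1. V_1 = 0.8889 V
2. I_R2 = 0.02222 A
3. P_R2 = 0.01975 W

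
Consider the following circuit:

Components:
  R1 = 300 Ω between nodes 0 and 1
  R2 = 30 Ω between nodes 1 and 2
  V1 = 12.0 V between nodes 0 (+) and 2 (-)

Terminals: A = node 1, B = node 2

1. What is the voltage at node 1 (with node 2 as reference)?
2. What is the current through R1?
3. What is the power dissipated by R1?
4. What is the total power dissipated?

Nodal analysis, taking node 2 as the 0 V reference.
Source V1 fixes V_0 = 12 V.
KCL at each unknown node (sum of currents leaving = 0; resistances in Ω):
  Node 1: (V_1 - 12)/300 + (V_1 - 0)/30 = 0
Collecting terms: 0.03667 × V_1 = 0.04  =>  V_1 = 1.091 V
Part 1:
  Read off the nodal solution: V_1 = 1.091 V
Part 2:
  I_R1 = (V_0 - V_1)/R1 = (12 - 1.091)/300 = 0.03636 A
  Magnitude: I_R1 = 0.03636 A
Part 3:
  I_R1 = (V_0 - V_1)/R1 = (12 - 1.091)/300 = 0.03636 A
  P_R1 = I_R1² × R1 = (0.03636)² × 300 = 0.3967 W
Part 4:
  Power in each resistor, P = (ΔV)²/R:
    P_R1 = (12 - 1.091)²/300 = 0.3967 W
    P_R2 = (1.091 - 0)²/30 = 0.03967 W
  P_total = P_R1 + P_R2 = 0.4364 W

Final answers:
1. V_1 = 1.091 V
2. I_R1 = 0.03636 A
3. P_R1 = 0.3967 W
4. P_total = 0.4364 W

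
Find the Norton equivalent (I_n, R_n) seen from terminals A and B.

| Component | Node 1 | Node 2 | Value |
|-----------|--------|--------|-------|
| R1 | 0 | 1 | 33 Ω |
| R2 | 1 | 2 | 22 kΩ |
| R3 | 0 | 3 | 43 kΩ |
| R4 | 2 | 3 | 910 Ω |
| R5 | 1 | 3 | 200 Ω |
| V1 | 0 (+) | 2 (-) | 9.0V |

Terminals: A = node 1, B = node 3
Find the Thévenin equivalent first; then I_n = V_th/R_th and R_n = R_th.
Step 1 — V_th is the open-circuit voltage V_A - V_B (nothing connected across the terminals).
Nodal analysis, taking node 2 as the 0 V reference.
Source V1 fixes V_0 = 9 V.
KCL at each unknown node (sum of currents leaving = 0; resistances in Ω):
  Node 1: (V_1 - 9)/33 + (V_1 - 0)/22000 + (V_1 - V_3)/200 = 0
  Node 3: (V_3 - 9)/43000 + (V_3 - 0)/910 + (V_3 - V_1)/200 = 0
Collecting terms (coefficients in siemens):
  0.03535·V_1 - 0.005·V_3 = 0.2727
  0.006122·V_3 - 0.005·V_1 = 0.0002093
Determinant D = (0.03535)(0.006122) - (-0.005)(-0.005) = 0.0001914
V_1 = [(0.2727)(0.006122) - (-0.005)(0.0002093)]/D = 8.729 V
V_3 = [(0.03535)(0.0002093) - (0.2727)(-0.005)]/D = 7.163 V
V_th = V_1 - V_3 = 8.729 - 7.163 = 1.566 V
Step 2 — R_th: zero the source — replace V1 by a short circuit (node 2 merges into node 0) — and find the resistance seen between A (node 1) and B (node 3).
Reduce the network between node 1 (A) and node 3 (B) by series/parallel combination:
  Rp1 = R1 ‖ R2 (parallel, both between nodes 0 and 1) = 1/(1/33 + 1/22000) = 32.95 Ω
  Rp2 = R3 ‖ R4 (parallel, both between nodes 0 and 3) = 1/(1/43000 + 1/910) = 891.1 Ω
  Rs1 = Rp1 + Rp2 (series, joined only at node 0) = 32.95 + 891.1 = 924.1 Ω
  Rp3 = R5 ‖ Rs1 (parallel, both between nodes 1 and 3) = 1/(1/200 + 1/924.1) = 164.4 Ω
R_th = 164.4 Ω
I_n = V_th/R_th = 1.566/164.4 = 0.009523 A, and R_n = R_th = 164.4 Ω

Final answer: I_n = 0.009523 A, R_n = 164.4 Ω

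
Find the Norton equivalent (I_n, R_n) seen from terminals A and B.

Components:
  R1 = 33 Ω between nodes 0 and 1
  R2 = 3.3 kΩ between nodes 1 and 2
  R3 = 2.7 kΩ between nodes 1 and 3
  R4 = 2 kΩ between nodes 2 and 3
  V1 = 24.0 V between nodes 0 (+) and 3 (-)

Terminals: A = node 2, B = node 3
Find the Thévenin equivalent first; then I_n = V_th/R_th and R_n = R_th.
Step 1 — V_th is the open-circuit voltage V_A - V_B (nothing connected across the terminals).
Nodal analysis, taking node 3 as the 0 V reference.
Source V1 fixes V_0 = 24 V.
KCL at each unknown node (sum of currents leaving = 0; resistances in Ω):
  Node 1: (V_1 - 24)/33 + (V_1 - V_2)/3300 + (V_1 - 0)/2700 = 0
  Node 2: (V_2 - V_1)/3300 + (V_2 - 0)/2000 = 0
Collecting terms (coefficients in siemens):
  0.03098·V_1 - 0.000303·V_2 = 0.7273
  0.000803·V_2 - 0.000303·V_1 = 0
Determinant D = (0.03098)(0.000803) - (-0.000303)(-0.000303) = 0.00002478
V_1 = [(0.7273)(0.000803) - (-0.000303)(0)]/D = 23.57 V
V_2 = [(0.03098)(0) - (0.7273)(-0.000303)]/D = 8.893 V
V_th = V_2 - V_3 = 8.893 - 0 = 8.893 V
Step 2 — R_th: zero the source — replace V1 by a short circuit (node 3 merges into node 0) — and find the resistance seen between A (node 2) and B (node 0).
Reduce the network between node 2 (A) and node 0 (B) by series/parallel combination:
  Rp1 = R1 ‖ R3 (parallel, both between nodes 0 and 1) = 1/(1/33 + 1/2700) = 32.6 Ω
  Rs1 = R2 + Rp1 (series, joined only at node 1) = 3300 + 32.6 = 3333 Ω
  Rp2 = R4 ‖ Rs1 (parallel, both between nodes 0 and 2) = 1/(1/2000 + 1/3333) = 1250 Ω
R_th = 1.25 kΩ
I_n = V_th/R_th = 8.893/1250 = 0.007115 A, and R_n = R_th = 1.25 kΩ

Final answer: I_n = 0.007115 A, R_n = 1.25 kΩ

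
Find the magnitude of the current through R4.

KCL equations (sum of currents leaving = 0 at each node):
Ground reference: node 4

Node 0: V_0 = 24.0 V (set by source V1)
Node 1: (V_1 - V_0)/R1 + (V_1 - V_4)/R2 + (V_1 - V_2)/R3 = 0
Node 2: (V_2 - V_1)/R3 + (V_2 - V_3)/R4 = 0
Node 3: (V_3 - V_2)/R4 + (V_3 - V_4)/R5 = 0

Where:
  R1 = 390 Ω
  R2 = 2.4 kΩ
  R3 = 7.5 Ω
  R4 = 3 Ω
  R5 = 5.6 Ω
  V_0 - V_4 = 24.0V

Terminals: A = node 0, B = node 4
Nodal analysis, taking node 4 as the 0 V reference.
Source V1 fixes V_0 = 24 V.
KCL at each unknown node (sum of currents leaving = 0; resistances in Ω):
  Node 1: (V_1 - 24)/390 + (V_1 - 0)/2400 + (V_1 - V_2)/7.5 = 0
  Node 2: (V_2 - V_1)/7.5 + (V_2 - V_3)/3 = 0
  Node 3: (V_3 - V_2)/3 + (V_3 - 0)/5.6 = 0
Collecting terms (coefficients in siemens):
  0.1363·V_1 - 0.1333·V_2 = 0.06154
  0.4667·V_2 - 0.1333·V_1 - 0.3333·V_3 = 0
  0.5119·V_3 - 0.3333·V_2 = 0
Solving these 3 simultaneous equations (Gaussian elimination) gives:
  V_1 = 0.9454 V, V_2 = 0.505 V, V_3 = 0.3288 V
I_R4 = (V_2 - V_3)/R4 = (0.505 - 0.3288)/3 = 0.05872 A
|I_R4| = 0.05872 A

Final answer: |I_R4| = 0.05872 A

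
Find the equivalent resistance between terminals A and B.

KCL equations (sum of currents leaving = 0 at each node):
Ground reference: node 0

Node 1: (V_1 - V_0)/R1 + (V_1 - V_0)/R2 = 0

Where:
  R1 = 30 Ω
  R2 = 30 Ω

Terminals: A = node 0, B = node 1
Reduce the network between node 0 (A) and node 1 (B) by series/parallel combination:
  Rp1 = R1 ‖ R2 (parallel, both between nodes 0 and 1) = 1/(1/30 + 1/30) = 15 Ω
R_eq = 15 Ω

Final answer: 15 Ω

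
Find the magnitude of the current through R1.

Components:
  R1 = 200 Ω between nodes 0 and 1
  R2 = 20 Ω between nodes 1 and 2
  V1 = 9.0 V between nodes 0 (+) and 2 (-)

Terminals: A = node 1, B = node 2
Nodal analysis, taking node 2 as the 0 V reference.
Source V1 fixes V_0 = 9 V.
KCL at each unknown node (sum of currents leaving = 0; resistances in Ω):
  Node 1: (V_1 - 9)/200 + (V_1 - 0)/20 = 0
Collecting terms: 0.055 × V_1 = 0.045  =>  V_1 = 0.8182 V
I_R1 = (V_0 - V_1)/R1 = (9 - 0.8182)/200 = 0.04091 A
|I_R1| = 0.04091 A

Final answer: |I_R1| = 0.04091 A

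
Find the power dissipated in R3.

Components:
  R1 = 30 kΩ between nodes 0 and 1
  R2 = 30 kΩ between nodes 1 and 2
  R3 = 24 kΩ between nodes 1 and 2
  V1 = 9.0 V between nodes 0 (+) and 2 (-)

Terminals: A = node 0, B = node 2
Nodal analysis, taking node 2 as the 0 V reference.
Source V1 fixes V_0 = 9 V.
KCL at each unknown node (sum of currents leaving = 0; resistances in Ω):
  Node 1: (V_1 - 9)/30000 + (V_1 - 0)/30000 + (V_1 - 0)/24000 = 0
Collecting terms: 0.0001083 × V_1 = 0.0003  =>  V_1 = 2.769 V
I_R3 = (V_1 - V_2)/R3 = (2.769 - 0)/24000 = 0.0001154 A
P_R3 = I_R3² × R3 = (0.0001154)² × 24000 = 0.0003195 W

Final answer: 0.0003195 W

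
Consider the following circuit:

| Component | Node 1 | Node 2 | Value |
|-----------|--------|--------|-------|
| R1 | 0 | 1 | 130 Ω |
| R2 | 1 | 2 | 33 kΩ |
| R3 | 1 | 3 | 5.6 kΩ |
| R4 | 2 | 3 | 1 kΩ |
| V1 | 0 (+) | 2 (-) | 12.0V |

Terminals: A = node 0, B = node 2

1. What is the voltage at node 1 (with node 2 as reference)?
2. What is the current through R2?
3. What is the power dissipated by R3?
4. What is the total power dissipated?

Nodal analysis, taking node 2 as the 0 V reference.
Source V1 fixes V_0 = 12 V.
KCL at each unknown node (sum of currents leaving = 0; resistances in Ω):
  Node 1: (V_1 - 12)/130 + (V_1 - 0)/33000 + (V_1 - V_3)/5600 = 0
  Node 3: (V_3 - V_1)/5600 + (V_3 - 0)/1000 = 0
Collecting terms (coefficients in siemens):
  0.007901·V_1 - 0.0001786·V_3 = 0.09231
  0.001179·V_3 - 0.0001786·V_1 = 0
Determinant D = (0.007901)(0.001179) - (-0.0001786)(-0.0001786) = 0.00000928
V_1 = [(0.09231)(0.001179) - (-0.0001786)(0)]/D = 11.72 V
V_3 = [(0.007901)(0) - (0.09231)(-0.0001786)]/D = 1.776 V
Part 1:
  Read off the nodal solution: V_1 = 11.72 V
Part 2:
  I_R2 = (V_1 - V_2)/R2 = (11.72 - 0)/33000 = 0.0003552 A
  Magnitude: I_R2 = 0.0003552 A
Part 3:
  I_R3 = (V_1 - V_3)/R3 = (11.72 - 1.776)/5600 = 0.001776 A
  P_R3 = I_R3² × R3 = (0.001776)² × 5600 = 0.01767 W
Part 4:
  Power in each resistor, P = (ΔV)²/R:
    P_R1 = (12 - 11.72)²/130 = 0.0005906 W
    P_R2 = (11.72 - 0)²/33000 = 0.004164 W
    P_R3 = (11.72 - 1.776)²/5600 = 0.01767 W
    P_R4 = (0 - 1.776)²/1000 = 0.003155 W
  P_total = P_R1 + P_R2 + P_R3 + P_R4 = 0.02558 W

Final answers:
1. V_1 = 11.72 V
2. I_R2 = 0.0003552 A
3. P_R3 = 0.01767 W
4. P_total = 0.02558 W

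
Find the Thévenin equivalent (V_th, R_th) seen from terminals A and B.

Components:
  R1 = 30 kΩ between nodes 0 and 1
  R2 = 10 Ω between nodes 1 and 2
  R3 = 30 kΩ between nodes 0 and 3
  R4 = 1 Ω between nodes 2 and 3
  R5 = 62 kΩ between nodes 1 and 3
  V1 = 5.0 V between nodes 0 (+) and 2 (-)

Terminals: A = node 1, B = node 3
Step 1 — V_th is the open-circuit voltage V_A - V_B (nothing connected across the terminals).
Nodal analysis, taking node 2 as the 0 V reference.
Source V1 fixes V_0 = 5 V.
KCL at each unknown node (sum of currents leaving = 0; resistances in Ω):
  Node 1: (V_1 - 5)/30000 + (V_1 - 0)/10 + (V_1 - V_3)/62000 = 0
  Node 3: (V_3 - 5)/30000 + (V_3 - 0)/1 + (V_3 - V_1)/62000 = 0
Collecting terms (coefficients in siemens):
  0.1·V_1 - 0.00001613·V_3 = 0.0001667
  1·V_3 - 0.00001613·V_1 = 0.0001667
Determinant D = (0.1)(1) - (-0.00001613)(-0.00001613) = 0.1001
V_1 = [(0.0001667)(1) - (-0.00001613)(0.0001667)]/D = 0.001666 V
V_3 = [(0.1)(0.0001667) - (0.0001667)(-0.00001613)]/D = 0.0001667 V
V_th = V_1 - V_3 = 0.001666 - 0.0001667 = 0.001499 V
Step 2 — R_th: zero the source — replace V1 by a short circuit (node 2 merges into node 0) — and find the resistance seen between A (node 1) and B (node 3).
Reduce the network between node 1 (A) and node 3 (B) by series/parallel combination:
  Rp1 = R1 ‖ R2 (parallel, both between nodes 0 and 1) = 1/(1/30000 + 1/10) = 9.997 Ω
  Rp2 = R3 ‖ R4 (parallel, both between nodes 0 and 3) = 1/(1/30000 + 1/1) = 1 Ω
  Rs1 = Rp1 + Rp2 (series, joined only at node 0) = 9.997 + 1 = 11 Ω
  Rp3 = R5 ‖ Rs1 (parallel, both between nodes 1 and 3) = 1/(1/62000 + 1/11) = 10.99 Ω
R_th = 10.99 Ω

Final answer: V_th = 0.001499 V, R_th = 10.99 Ω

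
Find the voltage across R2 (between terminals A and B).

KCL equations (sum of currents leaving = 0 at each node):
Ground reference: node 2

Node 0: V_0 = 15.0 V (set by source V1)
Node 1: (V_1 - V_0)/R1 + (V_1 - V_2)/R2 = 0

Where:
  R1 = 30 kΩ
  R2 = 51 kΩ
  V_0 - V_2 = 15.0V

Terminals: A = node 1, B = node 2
R1 and R2 are in series across V1 (node 0 → node 1 → node 2), and the output A–B is taken across R2, so this is a voltage divider.
Series current: I = V1/(R1 + R2) = 15/(30000 + 51000) = 15/81000 = 0.0001852 A
V_R2 = I × R2 = V1 × R2/(R1 + R2) = 15 × 51000/81000 = 9.444 V

Final answer: 9.444 V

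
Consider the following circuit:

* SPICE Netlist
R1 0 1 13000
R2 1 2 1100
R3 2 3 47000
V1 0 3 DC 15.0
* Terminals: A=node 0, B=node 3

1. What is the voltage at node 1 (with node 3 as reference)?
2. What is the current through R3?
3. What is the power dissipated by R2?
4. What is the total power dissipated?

Nodal analysis, taking node 3 as the 0 V reference.
Source V1 fixes V_0 = 15 V.
KCL at each unknown node (sum of currents leaving = 0; resistances in Ω):
  Node 1: (V_1 - 15)/13000 + (V_1 - V_2)/1100 = 0
  Node 2: (V_2 - V_1)/1100 + (V_2 - 0)/47000 = 0
Collecting terms (coefficients in siemens):
  0.000986·V_1 - 0.0009091·V_2 = 0.001154
  0.0009304·V_2 - 0.0009091·V_1 = 0
Determinant D = (0.000986)(0.0009304) - (-0.0009091)(-0.0009091) = 0.00000009091
V_1 = [(0.001154)(0.0009304) - (-0.0009091)(0)]/D = 11.81 V
V_2 = [(0.000986)(0) - (0.001154)(-0.0009091)]/D = 11.54 V
Part 1:
  Read off the nodal solution: V_1 = 11.81 V
Part 2:
  I_R3 = (V_2 - V_3)/R3 = (11.54 - 0)/47000 = 0.0002455 A
  Magnitude: I_R3 = 0.0002455 A
Part 3:
  I_R2 = (V_1 - V_2)/R2 = (11.81 - 11.54)/1100 = 0.0002455 A
  P_R2 = I_R2² × R2 = (0.0002455)² × 1100 = 0.0000663 W
Part 4:
  Power in each resistor, P = (ΔV)²/R:
    P_R1 = (15 - 11.81)²/13000 = 0.0007835 W
    P_R2 = (11.81 - 11.54)²/1100 = 0.0000663 W
    P_R3 = (11.54 - 0)²/47000 = 0.002833 W
  P_total = P_R1 + P_R2 + P_R3 = 0.003682 W

Final answers:
1. V_1 = 11.81 V
2. I_R3 = 0.0002455 A
3. P_R2 = 6.63e-05 W
4. P_total = 0.003682 W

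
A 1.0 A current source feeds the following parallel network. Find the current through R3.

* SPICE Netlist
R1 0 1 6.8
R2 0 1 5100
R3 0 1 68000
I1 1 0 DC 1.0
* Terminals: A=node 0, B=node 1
All resistors sit directly between nodes 0 and 1, so they are in parallel and share one voltage V; the full source current 1 A splits among them.
1/R_par = 1/6.8 + 1/5100 + 1/68000 = 0.1473 S  =>  R_par = 6.79 Ω
V = I × R_par = 1 × 6.79 = 6.79 V
I_R3 = V/R3 = 6.79/68000 = 0.00009986 A

Final answer: 9.986e-05 A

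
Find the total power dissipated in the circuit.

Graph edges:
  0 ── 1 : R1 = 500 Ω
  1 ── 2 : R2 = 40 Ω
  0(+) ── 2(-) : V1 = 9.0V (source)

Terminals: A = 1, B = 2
Nodal analysis, taking node 2 as the 0 V reference.
Source V1 fixes V_0 = 9 V.
KCL at each unknown node (sum of currents leaving = 0; resistances in Ω):
  Node 1: (V_1 - 9)/500 + (V_1 - 0)/40 = 0
Collecting terms: 0.027 × V_1 = 0.018  =>  V_1 = 0.6667 V
Power in each resistor, P = (ΔV)²/R:
  P_R1 = (9 - 0.6667)²/500 = 0.1389 W
  P_R2 = (0.6667 - 0)²/40 = 0.01111 W
P_total = P_R1 + P_R2 = 0.15 W

Final answer: 0.15 W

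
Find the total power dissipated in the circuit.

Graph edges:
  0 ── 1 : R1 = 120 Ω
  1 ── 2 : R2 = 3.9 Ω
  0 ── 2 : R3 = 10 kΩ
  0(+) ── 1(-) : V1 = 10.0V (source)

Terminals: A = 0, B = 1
Nodal analysis, taking node 1 as the 0 V reference.
Source V1 fixes V_0 = 10 V.
KCL at each unknown node (sum of currents leaving = 0; resistances in Ω):
  Node 2: (V_2 - 0)/3.9 + (V_2 - 10)/10000 = 0
Collecting terms: 0.2565 × V_2 = 0.001  =>  V_2 = 0.003898 V
Power in each resistor, P = (ΔV)²/R:
  P_R1 = (10 - 0)²/120 = 0.8333 W
  P_R2 = (0 - 0.003898)²/3.9 = 0.000003897 W
  P_R3 = (10 - 0.003898)²/10000 = 0.009992 W
P_total = P_R1 + P_R2 + P_R3 = 0.8433 W

Final answer: 0.8433 W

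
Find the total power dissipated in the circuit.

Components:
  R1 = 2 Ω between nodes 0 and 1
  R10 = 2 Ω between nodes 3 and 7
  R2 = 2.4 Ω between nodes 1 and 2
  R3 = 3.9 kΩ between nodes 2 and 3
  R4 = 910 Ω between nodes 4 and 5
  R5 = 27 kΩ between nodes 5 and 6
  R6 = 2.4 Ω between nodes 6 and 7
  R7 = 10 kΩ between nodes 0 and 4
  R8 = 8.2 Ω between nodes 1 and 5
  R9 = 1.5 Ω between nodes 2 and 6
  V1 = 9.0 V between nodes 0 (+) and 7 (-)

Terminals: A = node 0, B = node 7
Nodal analysis, taking node 7 as the 0 V reference.
Source V1 fixes V_0 = 9 V.
KCL at each unknown node (sum of currents leaving = 0; resistances in Ω):
  Node 1: (V_1 - 9)/2 + (V_1 - V_2)/2.4 + (V_1 - V_5)/8.2 = 0
  Node 2: (V_2 - V_1)/2.4 + (V_2 - V_3)/3900 + (V_2 - V_6)/1.5 = 0
  Node 3: (V_3 - V_2)/3900 + (V_3 - 0)/2 = 0
  Node 4: (V_4 - V_5)/910 + (V_4 - 9)/10000 = 0
  Node 5: (V_5 - V_4)/910 + (V_5 - V_6)/27000 + (V_5 - V_1)/8.2 = 0
  Node 6: (V_6 - V_5)/27000 + (V_6 - 0)/2.4 + (V_6 - V_2)/1.5 = 0
Collecting terms (coefficients in siemens):
  1.039·V_1 - 0.4167·V_2 - 0.122·V_5 = 4.5
  1.084·V_2 - 0.4167·V_1 - 0.0002564·V_3 - 0.6667·V_6 = 0
  0.5003·V_3 - 0.0002564·V_2 = 0
  0.001199·V_4 - 0.001099·V_5 = 0.0009
  0.1231·V_5 - 0.122·V_1 - 0.001099·V_4 - 0.00003704·V_6 = 0
  1.083·V_6 - 0.6667·V_2 - 0.00003704·V_5 = 0
Solving these 6 simultaneous equations (Gaussian elimination) gives:
  V_1 = 6.83 V, V_2 = 4.227 V, V_3 = 0.002167 V, V_4 = 7.012 V
  V_5 = 6.831 V, V_6 = 2.601 V
Power in each resistor, P = (ΔV)²/R:
  P_R1 = (9 - 6.83)²/2 = 2.353 W
  P_R2 = (6.83 - 4.227)²/2.4 = 2.824 W
  P_R3 = (4.227 - 0.002167)²/3900 = 0.004577 W
  P_R4 = (7.012 - 6.831)²/910 = 0.00003597 W
  P_R5 = (6.831 - 2.601)²/27000 = 0.0006625 W
  P_R6 = (2.601 - 0)²/2.4 = 2.82 W
  P_R7 = (9 - 7.012)²/10000 = 0.0003953 W
  P_R8 = (6.83 - 6.831)²/8.2 = 0.00000001459 W
  P_R9 = (4.227 - 2.601)²/1.5 = 1.762 W
  P_R10 = (0.002167 - 0)²/2 = 0.000002347 W
P_total = P_R1 + P_R2 + P_R3 + P_R4 + P_R5 + P_R6 + P_R7 + P_R8 + P_R9 + P_R10 = 9.765 W

Final answer: 9.765 W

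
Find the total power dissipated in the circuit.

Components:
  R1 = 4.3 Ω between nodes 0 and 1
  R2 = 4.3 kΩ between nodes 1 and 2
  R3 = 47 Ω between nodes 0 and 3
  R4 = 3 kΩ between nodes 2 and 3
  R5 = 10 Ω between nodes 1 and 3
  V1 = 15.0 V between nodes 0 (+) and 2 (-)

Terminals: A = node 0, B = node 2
Nodal analysis, taking node 2 as the 0 V reference.
Source V1 fixes V_0 = 15 V.
KCL at each unknown node (sum of currents leaving = 0; resistances in Ω):
  Node 1: (V_1 - 15)/4.3 + (V_1 - 0)/4300 + (V_1 - V_3)/10 = 0
  Node 3: (V_3 - 15)/47 + (V_3 - 0)/3000 + (V_3 - V_1)/10 = 0
Collecting terms (coefficients in siemens):
  0.3328·V_1 - 0.1·V_3 = 3.488
  0.1216·V_3 - 0.1·V_1 = 0.3191
Determinant D = (0.3328)(0.1216) - (-0.1)(-0.1) = 0.03047
V_1 = [(3.488)(0.1216) - (-0.1)(0.3191)]/D = 14.97 V
V_3 = [(0.3328)(0.3191) - (3.488)(-0.1)]/D = 14.93 V
Power in each resistor, P = (ΔV)²/R:
  P_R1 = (15 - 14.97)²/4.3 = 0.000214 W
  P_R2 = (14.97 - 0)²/4300 = 0.05211 W
  P_R3 = (15 - 14.93)²/47 = 0.00009284 W
  P_R4 = (0 - 14.93)²/3000 = 0.07434 W
  P_R5 = (14.97 - 14.93)²/10 = 0.0001276 W
P_total = P_R1 + P_R2 + P_R3 + P_R4 + P_R5 = 0.1269 W

Final answer: 0.1269 W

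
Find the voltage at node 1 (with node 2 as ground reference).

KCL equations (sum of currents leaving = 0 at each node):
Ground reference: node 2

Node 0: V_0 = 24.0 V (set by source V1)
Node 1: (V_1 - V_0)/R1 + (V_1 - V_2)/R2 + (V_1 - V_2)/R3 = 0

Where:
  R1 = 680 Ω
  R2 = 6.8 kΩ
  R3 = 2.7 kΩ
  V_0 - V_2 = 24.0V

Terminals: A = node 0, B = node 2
Nodal analysis, taking node 2 as the 0 V reference.
Source V1 fixes V_0 = 24 V.
KCL at each unknown node (sum of currents leaving = 0; resistances in Ω):
  Node 1: (V_1 - 24)/680 + (V_1 - 0)/6800 + (V_1 - 0)/2700 = 0
Collecting terms: 0.001988 × V_1 = 0.03529  =>  V_1 = 17.75 V
The requested potential is V_1 = 17.75 V.

Final answer: V_1 = 17.75 V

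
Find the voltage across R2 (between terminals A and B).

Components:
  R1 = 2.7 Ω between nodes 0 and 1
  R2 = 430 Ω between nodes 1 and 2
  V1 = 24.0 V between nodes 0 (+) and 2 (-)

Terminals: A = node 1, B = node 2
R1 and R2 are in series across V1 (node 0 → node 1 → node 2), and the output A–B is taken across R2, so this is a voltage divider.
Series current: I = V1/(R1 + R2) = 24/(2.7 + 430) = 24/432.7 = 0.05547 A
V_R2 = I × R2 = V1 × R2/(R1 + R2) = 24 × 430/432.7 = 23.85 V

Final answer: 23.85 V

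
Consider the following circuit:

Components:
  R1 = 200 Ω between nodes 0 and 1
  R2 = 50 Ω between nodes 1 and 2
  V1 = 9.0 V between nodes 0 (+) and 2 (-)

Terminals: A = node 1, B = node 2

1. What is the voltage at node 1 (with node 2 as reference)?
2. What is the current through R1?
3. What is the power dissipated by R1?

Nodal analysis, taking node 2 as the 0 V reference.
Source V1 fixes V_0 = 9 V.
KCL at each unknown node (sum of currents leaving = 0; resistances in Ω):
  Node 1: (V_1 - 9)/200 + (V_1 - 0)/50 = 0
Collecting terms: 0.025 × V_1 = 0.045  =>  V_1 = 1.8 V
Part 1:
  Read off the nodal solution: V_1 = 1.8 V
Part 2:
  I_R1 = (V_0 - V_1)/R1 = (9 - 1.8)/200 = 0.036 A
  Magnitude: I_R1 = 0.036 A
Part 3:
  I_R1 = (V_0 - V_1)/R1 = (9 - 1.8)/200 = 0.036 A
  P_R1 = I_R1² × R1 = (0.036)² × 200 = 0.2592 W

Final answers:
1. V_1 = 1.8 V
2. I_R1 = 0.036 A
3. P_R1 = 0.2592 W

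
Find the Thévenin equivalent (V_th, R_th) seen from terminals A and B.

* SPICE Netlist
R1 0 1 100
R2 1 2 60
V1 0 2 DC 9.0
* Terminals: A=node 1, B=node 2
Step 1 — V_th is the open-circuit voltage V_A - V_B (nothing connected across the terminals).
Nodal analysis, taking node 2 as the 0 V reference.
Source V1 fixes V_0 = 9 V.
KCL at each unknown node (sum of currents leaving = 0; resistances in Ω):
  Node 1: (V_1 - 9)/100 + (V_1 - 0)/60 = 0
Collecting terms: 0.02667 × V_1 = 0.09  =>  V_1 = 3.375 V
V_th = V_1 - V_2 = 3.375 - 0 = 3.375 V
Step 2 — R_th: zero the source — replace V1 by a short circuit (node 2 merges into node 0) — and find the resistance seen between A (node 1) and B (node 0).
Reduce the network between node 1 (A) and node 0 (B) by series/parallel combination:
  Rp1 = R1 ‖ R2 (parallel, both between nodes 0 and 1) = 1/(1/100 + 1/60) = 37.5 Ω
R_th = 37.5 Ω

Final answer: V_th = 3.375 V, R_th = 37.5 Ω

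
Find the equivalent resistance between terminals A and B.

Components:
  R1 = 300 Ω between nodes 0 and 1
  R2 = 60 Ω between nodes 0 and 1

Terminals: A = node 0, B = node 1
Reduce the network between node 0 (A) and node 1 (B) by series/parallel combination:
  Rp1 = R1 ‖ R2 (parallel, both between nodes 0 and 1) = 1/(1/300 + 1/60) = 50 Ω
R_eq = 50 Ω

Final answer: 50 Ω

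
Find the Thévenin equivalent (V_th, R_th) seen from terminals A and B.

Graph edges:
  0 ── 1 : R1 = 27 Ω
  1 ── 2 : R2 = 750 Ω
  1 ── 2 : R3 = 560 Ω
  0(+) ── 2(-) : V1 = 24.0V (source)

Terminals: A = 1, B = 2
Step 1 — V_th is the open-circuit voltage V_A - V_B (nothing connected across the terminals).
Nodal analysis, taking node 2 as the 0 V reference.
Source V1 fixes V_0 = 24 V.
KCL at each unknown node (sum of currents leaving = 0; resistances in Ω):
  Node 1: (V_1 - 24)/27 + (V_1 - 0)/750 + (V_1 - 0)/560 = 0
Collecting terms: 0.04016 × V_1 = 0.8889  =>  V_1 = 22.14 V
V_th = V_1 - V_2 = 22.14 - 0 = 22.14 V
Step 2 — R_th: zero the source — replace V1 by a short circuit (node 2 merges into node 0) — and find the resistance seen between A (node 1) and B (node 0).
Reduce the network between node 1 (A) and node 0 (B) by series/parallel combination:
  Rp1 = R1 ‖ R2 ‖ R3 (parallel, all between nodes 0 and 1) = 1/(1/27 + 1/750 + 1/560) = 24.9 Ω
R_th = 24.9 Ω

Final answer: V_th = 22.14 V, R_th = 24.9 Ω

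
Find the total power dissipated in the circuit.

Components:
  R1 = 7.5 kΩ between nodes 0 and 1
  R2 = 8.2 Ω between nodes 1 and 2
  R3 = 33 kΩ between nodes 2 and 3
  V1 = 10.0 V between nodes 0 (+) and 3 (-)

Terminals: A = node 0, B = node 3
Nodal analysis, taking node 3 as the 0 V reference.
Source V1 fixes V_0 = 10 V.
KCL at each unknown node (sum of currents leaving = 0; resistances in Ω):
  Node 1: (V_1 - 10)/7500 + (V_1 - V_2)/8.2 = 0
  Node 2: (V_2 - V_1)/8.2 + (V_2 - 0)/33000 = 0
Collecting terms (coefficients in siemens):
  0.1221·V_1 - 0.122·V_2 = 0.001333
  0.122·V_2 - 0.122·V_1 = 0
Determinant D = (0.1221)(0.122) - (-0.122)(-0.122) = 0.00001996
V_1 = [(0.001333)(0.122) - (-0.122)(0)]/D = 8.149 V
V_2 = [(0.1221)(0) - (0.001333)(-0.122)]/D = 8.146 V
Power in each resistor, P = (ΔV)²/R:
  P_R1 = (10 - 8.149)²/7500 = 0.0004571 W
  P_R2 = (8.149 - 8.146)²/8.2 = 0.0000004997 W
  P_R3 = (8.146 - 0)²/33000 = 0.002011 W
P_total = P_R1 + P_R2 + P_R3 = 0.002469 W

Final answer: 0.002469 W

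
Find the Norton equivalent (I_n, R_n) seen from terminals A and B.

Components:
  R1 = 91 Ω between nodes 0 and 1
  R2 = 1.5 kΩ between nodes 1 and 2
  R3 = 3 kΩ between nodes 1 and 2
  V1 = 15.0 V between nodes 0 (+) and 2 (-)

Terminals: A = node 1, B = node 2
Find the Thévenin equivalent first; then I_n = V_th/R_th and R_n = R_th.
Step 1 — V_th is the open-circuit voltage V_A - V_B (nothing connected across the terminals).
Nodal analysis, taking node 2 as the 0 V reference.
Source V1 fixes V_0 = 15 V.
KCL at each unknown node (sum of currents leaving = 0; resistances in Ω):
  Node 1: (V_1 - 15)/91 + (V_1 - 0)/1500 + (V_1 - 0)/3000 = 0
Collecting terms: 0.01199 × V_1 = 0.1648  =>  V_1 = 13.75 V
V_th = V_1 - V_2 = 13.75 - 0 = 13.75 V
Step 2 — R_th: zero the source — replace V1 by a short circuit (node 2 merges into node 0) — and find the resistance seen between A (node 1) and B (node 0).
Reduce the network between node 1 (A) and node 0 (B) by series/parallel combination:
  Rp1 = R1 ‖ R2 ‖ R3 (parallel, all between nodes 0 and 1) = 1/(1/91 + 1/1500 + 1/3000) = 83.41 Ω
R_th = 83.41 Ω
I_n = V_th/R_th = 13.75/83.41 = 0.1648 A, and R_n = R_th = 83.41 Ω

Final answer: I_n = 0.1648 A, R_n = 83.41 Ω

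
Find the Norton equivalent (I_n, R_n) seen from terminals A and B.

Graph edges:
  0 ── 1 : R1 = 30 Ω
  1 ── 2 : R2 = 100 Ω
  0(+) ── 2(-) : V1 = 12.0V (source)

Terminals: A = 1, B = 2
Find the Thévenin equivalent first; then I_n = V_th/R_th and R_n = R_th.
Step 1 — V_th is the open-circuit voltage V_A - V_B (nothing connected across the terminals).
Nodal analysis, taking node 2 as the 0 V reference.
Source V1 fixes V_0 = 12 V.
KCL at each unknown node (sum of currents leaving = 0; resistances in Ω):
  Node 1: (V_1 - 12)/30 + (V_1 - 0)/100 = 0
Collecting terms: 0.04333 × V_1 = 0.4  =>  V_1 = 9.231 V
V_th = V_1 - V_2 = 9.231 - 0 = 9.231 V
Step 2 — R_th: zero the source — replace V1 by a short circuit (node 2 merges into node 0) — and find the resistance seen between A (node 1) and B (node 0).
Reduce the network between node 1 (A) and node 0 (B) by series/parallel combination:
  Rp1 = R1 ‖ R2 (parallel, both between nodes 0 and 1) = 1/(1/30 + 1/100) = 23.08 Ω
R_th = 23.08 Ω
I_n = V_th/R_th = 9.231/23.08 = 0.4 A, and R_n = R_th = 23.08 Ω

Final answer: I_n = 0.4 A, R_n = 23.08 Ω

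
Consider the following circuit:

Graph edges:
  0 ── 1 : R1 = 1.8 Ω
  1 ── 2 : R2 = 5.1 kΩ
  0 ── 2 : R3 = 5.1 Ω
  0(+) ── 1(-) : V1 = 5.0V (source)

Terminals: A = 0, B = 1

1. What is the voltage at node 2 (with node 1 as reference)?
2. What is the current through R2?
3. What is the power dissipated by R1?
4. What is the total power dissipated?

Nodal analysis, taking node 1 as the 0 V reference.
Source V1 fixes V_0 = 5 V.
KCL at each unknown node (sum of currents leaving = 0; resistances in Ω):
  Node 2: (V_2 - 0)/5100 + (V_2 - 5)/5.1 = 0
Collecting terms: 0.1963 × V_2 = 0.9804  =>  V_2 = 4.995 V
Part 1:
  Read off the nodal solution: V_2 = 4.995 V
Part 2:
  I_R2 = (V_1 - V_2)/R2 = (0 - 4.995)/5100 = -0.0009794 A
  Magnitude: I_R2 = 0.0009794 A
Part 3:
  I_R1 = (V_0 - V_1)/R1 = (5 - 0)/1.8 = 2.778 A
  P_R1 = I_R1² × R1 = (2.778)² × 1.8 = 13.89 W
Part 4:
  Power in each resistor, P = (ΔV)²/R:
    P_R1 = (5 - 0)²/1.8 = 13.89 W
    P_R2 = (0 - 4.995)²/5100 = 0.004892 W
    P_R3 = (5 - 4.995)²/5.1 = 0.000004892 W
  P_total = P_R1 + P_R2 + P_R3 = 13.89 W

Final answers:
1. V_2 = 4.995 V
2. I_R2 = 0.0009794 A
3. P_R1 = 13.89 W
4. P_total = 13.89 W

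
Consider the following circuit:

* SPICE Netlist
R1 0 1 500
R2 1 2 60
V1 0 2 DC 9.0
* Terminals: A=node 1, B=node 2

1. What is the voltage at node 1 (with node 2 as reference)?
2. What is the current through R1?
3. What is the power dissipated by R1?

Nodal analysis, taking node 2 as the 0 V reference.
Source V1 fixes V_0 = 9 V.
KCL at each unknown node (sum of currents leaving = 0; resistances in Ω):
  Node 1: (V_1 - 9)/500 + (V_1 - 0)/60 = 0
Collecting terms: 0.01867 × V_1 = 0.018  =>  V_1 = 0.9643 V
Part 1:
  Read off the nodal solution: V_1 = 0.9643 V
Part 2:
  I_R1 = (V_0 - V_1)/R1 = (9 - 0.9643)/500 = 0.01607 A
  Magnitude: I_R1 = 0.01607 A
Part 3:
  I_R1 = (V_0 - V_1)/R1 = (9 - 0.9643)/500 = 0.01607 A
  P_R1 = I_R1² × R1 = (0.01607)² × 500 = 0.1291 W

Final answers:
1. V_1 = 0.9643 V
2. I_R1 = 0.01607 A
3. P_R1 = 0.1291 W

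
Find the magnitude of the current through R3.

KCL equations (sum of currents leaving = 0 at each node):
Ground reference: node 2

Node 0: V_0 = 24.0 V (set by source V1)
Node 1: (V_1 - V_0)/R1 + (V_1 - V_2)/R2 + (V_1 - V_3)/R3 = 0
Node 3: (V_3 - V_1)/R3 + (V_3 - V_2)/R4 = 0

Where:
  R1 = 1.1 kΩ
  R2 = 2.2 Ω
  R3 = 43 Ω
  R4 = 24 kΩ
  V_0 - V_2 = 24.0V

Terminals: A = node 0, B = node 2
Nodal analysis, taking node 2 as the 0 V reference.
Source V1 fixes V_0 = 24 V.
KCL at each unknown node (sum of currents leaving = 0; resistances in Ω):
  Node 1: (V_1 - 24)/1100 + (V_1 - 0)/2.2 + (V_1 - V_3)/43 = 0
  Node 3: (V_3 - V_1)/43 + (V_3 - 0)/24000 = 0
Collecting terms (coefficients in siemens):
  0.4787·V_1 - 0.02326·V_3 = 0.02182
  0.0233·V_3 - 0.02326·V_1 = 0
Determinant D = (0.4787)(0.0233) - (-0.02326)(-0.02326) = 0.01061
V_1 = [(0.02182)(0.0233) - (-0.02326)(0)]/D = 0.0479 V
V_3 = [(0.4787)(0) - (0.02182)(-0.02326)]/D = 0.04781 V
I_R3 = (V_1 - V_3)/R3 = (0.0479 - 0.04781)/43 = 0.000001992 A
|I_R3| = 0.000001992 A

Final answer: |I_R3| = 1.992e-06 A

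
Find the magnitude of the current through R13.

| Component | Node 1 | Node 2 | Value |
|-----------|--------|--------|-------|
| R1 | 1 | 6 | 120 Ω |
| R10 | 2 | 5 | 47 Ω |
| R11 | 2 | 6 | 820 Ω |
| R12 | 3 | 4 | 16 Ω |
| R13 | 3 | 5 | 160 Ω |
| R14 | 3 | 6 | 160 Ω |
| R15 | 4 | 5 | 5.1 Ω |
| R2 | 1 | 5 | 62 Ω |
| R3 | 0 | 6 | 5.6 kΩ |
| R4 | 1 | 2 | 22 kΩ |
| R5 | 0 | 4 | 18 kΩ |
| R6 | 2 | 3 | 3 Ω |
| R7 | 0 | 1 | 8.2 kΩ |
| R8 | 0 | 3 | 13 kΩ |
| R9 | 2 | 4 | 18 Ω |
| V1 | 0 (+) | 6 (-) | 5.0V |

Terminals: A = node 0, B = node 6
Nodal analysis, taking node 6 as the 0 V reference.
Source V1 fixes V_0 = 5 V.
KCL at each unknown node (sum of currents leaving = 0; resistances in Ω):
  Node 1: (V_1 - 0)/120 + (V_1 - V_5)/62 + (V_1 - V_2)/22000 + (V_1 - 5)/8200 = 0
  Node 2: (V_2 - V_1)/22000 + (V_2 - V_3)/3 + (V_2 - V_4)/18 + (V_2 - V_5)/47 + (V_2 - 0)/820 = 0
  Node 3: (V_3 - V_2)/3 + (V_3 - 5)/13000 + (V_3 - V_4)/16 + (V_3 - V_5)/160 + (V_3 - 0)/160 = 0
  Node 4: (V_4 - 5)/18000 + (V_4 - V_2)/18 + (V_4 - V_3)/16 + (V_4 - V_5)/5.1 = 0
  Node 5: (V_5 - V_1)/62 + (V_5 - V_2)/47 + (V_5 - V_3)/160 + (V_5 - V_4)/5.1 = 0
Collecting terms (coefficients in siemens):
  0.02463·V_1 - 0.00004545·V_2 - 0.01613·V_5 = 0.0006098
  0.4114·V_2 - 0.00004545·V_1 - 0.3333·V_3 - 0.05556·V_4 - 0.02128·V_5 = 0
  0.4084·V_3 - 0.3333·V_2 - 0.0625·V_4 - 0.00625·V_5 = 0.0003846
  0.3142·V_4 - 0.05556·V_2 - 0.0625·V_3 - 0.1961·V_5 = 0.0002778
  0.2397·V_5 - 0.01613·V_1 - 0.02128·V_2 - 0.00625·V_3 - 0.1961·V_4 = 0
Solving these 5 simultaneous equations (Gaussian elimination) gives:
  V_1 = 0.07826 V, V_2 = 0.08032 V, V_3 = 0.08028 V, V_4 = 0.0819 V
  V_5 = 0.08148 V
I_R13 = (V_3 - V_5)/R13 = (0.08028 - 0.08148)/160 = -0.000007477 A
|I_R13| = 0.000007477 A

Final answer: |I_R13| = 7.477e-06 A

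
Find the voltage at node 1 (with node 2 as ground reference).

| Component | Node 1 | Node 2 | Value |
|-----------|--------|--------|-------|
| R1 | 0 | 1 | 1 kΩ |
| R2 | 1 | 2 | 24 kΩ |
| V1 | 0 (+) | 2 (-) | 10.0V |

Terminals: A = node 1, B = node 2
Nodal analysis, taking node 2 as the 0 V reference.
Source V1 fixes V_0 = 10 V.
KCL at each unknown node (sum of currents leaving = 0; resistances in Ω):
  Node 1: (V_1 - 10)/1000 + (V_1 - 0)/24000 = 0
Collecting terms: 0.001042 × V_1 = 0.01  =>  V_1 = 9.6 V
The requested potential is V_1 = 9.6 V.

Final answer: V_1 = 9.6 V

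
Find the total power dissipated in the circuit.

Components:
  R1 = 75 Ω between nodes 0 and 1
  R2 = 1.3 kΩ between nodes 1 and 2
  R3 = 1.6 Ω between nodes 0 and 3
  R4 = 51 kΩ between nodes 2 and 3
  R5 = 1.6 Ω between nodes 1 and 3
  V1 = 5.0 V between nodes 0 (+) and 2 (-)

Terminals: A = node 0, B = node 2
Nodal analysis, taking node 2 as the 0 V reference.
Source V1 fixes V_0 = 5 V.
KCL at each unknown node (sum of currents leaving = 0; resistances in Ω):
  Node 1: (V_1 - 5)/75 + (V_1 - 0)/1300 + (V_1 - V_3)/1.6 = 0
  Node 3: (V_3 - 5)/1.6 + (V_3 - 0)/51000 + (V_3 - V_1)/1.6 = 0
Collecting terms (coefficients in siemens):
  0.6391·V_1 - 0.625·V_3 = 0.06667
  1.25·V_3 - 0.625·V_1 = 3.125
Determinant D = (0.6391)(1.25) - (-0.625)(-0.625) = 0.4083
V_1 = [(0.06667)(1.25) - (-0.625)(3.125)]/D = 4.988 V
V_3 = [(0.6391)(3.125) - (0.06667)(-0.625)]/D = 4.994 V
Power in each resistor, P = (ΔV)²/R:
  P_R1 = (5 - 4.988)²/75 = 0.000001896 W
  P_R2 = (4.988 - 0)²/1300 = 0.01914 W
  P_R3 = (5 - 4.994)²/1.6 = 0.00002281 W
  P_R4 = (0 - 4.994)²/51000 = 0.000489 W
  P_R5 = (4.988 - 4.994)²/1.6 = 0.00002164 W
P_total = P_R1 + P_R2 + P_R3 + P_R4 + P_R5 = 0.01967 W

Final answer: 0.01967 W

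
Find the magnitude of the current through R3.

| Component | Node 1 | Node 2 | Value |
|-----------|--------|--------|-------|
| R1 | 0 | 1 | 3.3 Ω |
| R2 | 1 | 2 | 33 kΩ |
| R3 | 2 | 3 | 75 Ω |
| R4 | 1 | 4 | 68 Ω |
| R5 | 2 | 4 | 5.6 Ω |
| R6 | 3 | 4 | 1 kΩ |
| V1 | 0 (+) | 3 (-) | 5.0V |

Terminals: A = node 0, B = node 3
Nodal analysis, taking node 3 as the 0 V reference.
Source V1 fixes V_0 = 5 V.
KCL at each unknown node (sum of currents leaving = 0; resistances in Ω):
  Node 1: (V_1 - 5)/3.3 + (V_1 - V_2)/33000 + (V_1 - V_4)/68 = 0
  Node 2: (V_2 - V_1)/33000 + (V_2 - 0)/75 + (V_2 - V_4)/5.6 = 0
  Node 4: (V_4 - V_1)/68 + (V_4 - V_2)/5.6 + (V_4 - 0)/1000 = 0
Collecting terms (coefficients in siemens):
  0.3178·V_1 - 0.0000303·V_2 - 0.01471·V_4 = 1.515
  0.1919·V_2 - 0.0000303·V_1 - 0.1786·V_4 = 0
  0.1943·V_4 - 0.01471·V_1 - 0.1786·V_2 = 0
Solving these 3 simultaneous equations (Gaussian elimination) gives:
  V_1 = 4.887 V, V_2 = 2.381 V, V_4 = 2.559 V
I_R3 = (V_2 - V_3)/R3 = (2.381 - 0)/75 = 0.03175 A
|I_R3| = 0.03175 A

Final answer: |I_R3| = 0.03175 A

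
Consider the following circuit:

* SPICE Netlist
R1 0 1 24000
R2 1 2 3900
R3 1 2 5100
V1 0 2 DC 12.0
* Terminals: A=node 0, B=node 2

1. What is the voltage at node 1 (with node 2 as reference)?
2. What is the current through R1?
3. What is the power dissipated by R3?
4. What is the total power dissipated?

Nodal analysis, taking node 2 as the 0 V reference.
Source V1 fixes V_0 = 12 V.
KCL at each unknown node (sum of currents leaving = 0; resistances in Ω):
  Node 1: (V_1 - 12)/24000 + (V_1 - 0)/3900 + (V_1 - 0)/5100 = 0
Collecting terms: 0.0004942 × V_1 = 0.0005  =>  V_1 = 1.012 V
Part 1:
  Read off the nodal solution: V_1 = 1.012 V
Part 2:
  I_R1 = (V_0 - V_1)/R1 = (12 - 1.012)/24000 = 0.0004578 A
  Magnitude: I_R1 = 0.0004578 A
Part 3:
  I_R3 = (V_1 - V_2)/R3 = (1.012 - 0)/5100 = 0.0001984 A
  P_R3 = I_R3² × R3 = (0.0001984)² × 5100 = 0.0002007 W
Part 4:
  Power in each resistor, P = (ΔV)²/R:
    P_R1 = (12 - 1.012)²/24000 = 0.005031 W
    P_R2 = (1.012 - 0)²/3900 = 0.0002625 W
    P_R3 = (1.012 - 0)²/5100 = 0.0002007 W
  P_total = P_R1 + P_R2 + P_R3 = 0.005494 W

Final answers:
1. V_1 = 1.012 V
2. I_R1 = 0.0004578 A
3. P_R3 = 0.0002007 W
4. P_total = 0.005494 W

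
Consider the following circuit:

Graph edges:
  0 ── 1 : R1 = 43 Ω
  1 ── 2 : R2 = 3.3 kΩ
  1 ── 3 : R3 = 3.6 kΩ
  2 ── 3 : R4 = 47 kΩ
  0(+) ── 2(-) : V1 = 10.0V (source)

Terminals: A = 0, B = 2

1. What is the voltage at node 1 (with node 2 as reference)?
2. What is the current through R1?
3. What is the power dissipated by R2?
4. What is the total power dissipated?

Nodal analysis, taking node 2 as the 0 V reference.
Source V1 fixes V_0 = 10 V.
KCL at each unknown node (sum of currents leaving = 0; resistances in Ω):
  Node 1: (V_1 - 10)/43 + (V_1 - 0)/3300 + (V_1 - V_3)/3600 = 0
  Node 3: (V_3 - V_1)/3600 + (V_3 - 0)/47000 = 0
Collecting terms (coefficients in siemens):
  0.02384·V_1 - 0.0002778·V_3 = 0.2326
  0.0002991·V_3 - 0.0002778·V_1 = 0
Determinant D = (0.02384)(0.0002991) - (-0.0002778)(-0.0002778) = 0.000007051
V_1 = [(0.2326)(0.0002991) - (-0.0002778)(0)]/D = 9.863 V
V_3 = [(0.02384)(0) - (0.2326)(-0.0002778)]/D = 9.161 V
Part 1:
  Read off the nodal solution: V_1 = 9.863 V
Part 2:
  I_R1 = (V_0 - V_1)/R1 = (10 - 9.863)/43 = 0.003184 A
  Magnitude: I_R1 = 0.003184 A
Part 3:
  I_R2 = (V_1 - V_2)/R2 = (9.863 - 0)/3300 = 0.002989 A
  P_R2 = I_R2² × R2 = (0.002989)² × 3300 = 0.02948 W
Part 4:
  Power in each resistor, P = (ΔV)²/R:
    P_R1 = (10 - 9.863)²/43 = 0.0004359 W
    P_R2 = (9.863 - 0)²/3300 = 0.02948 W
    P_R3 = (9.863 - 9.161)²/3600 = 0.0001368 W
    P_R4 = (0 - 9.161)²/47000 = 0.001786 W
  P_total = P_R1 + P_R2 + P_R3 + P_R4 = 0.03184 W

Final answers:
1. V_1 = 9.863 V
2. I_R1 = 0.003184 A
3. P_R2 = 0.02948 W
4. P_total = 0.03184 W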